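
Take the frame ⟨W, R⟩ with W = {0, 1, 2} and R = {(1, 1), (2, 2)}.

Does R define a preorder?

Reflexive: no — 0 is not related to itself.
Transitive: yes — every two-step R-path is closed by a direct edge.
So R is not a preorder.

No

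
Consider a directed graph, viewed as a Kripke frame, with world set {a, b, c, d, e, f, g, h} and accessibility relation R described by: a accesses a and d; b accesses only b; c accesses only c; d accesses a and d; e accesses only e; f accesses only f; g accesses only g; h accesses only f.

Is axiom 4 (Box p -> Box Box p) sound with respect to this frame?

Yes

Axiom 4 corresponds to the accessibility relation being transitive.
Transitive: yes — every two-step R-path is closed by a direct edge.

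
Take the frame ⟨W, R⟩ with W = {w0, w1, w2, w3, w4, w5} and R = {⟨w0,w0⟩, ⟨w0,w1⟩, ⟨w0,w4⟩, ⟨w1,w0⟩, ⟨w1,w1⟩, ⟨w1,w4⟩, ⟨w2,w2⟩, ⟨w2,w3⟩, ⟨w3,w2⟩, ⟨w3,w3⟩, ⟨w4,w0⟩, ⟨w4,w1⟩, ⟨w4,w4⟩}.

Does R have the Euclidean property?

Yes

Euclidean: yes — any two successors of a common world are R-related.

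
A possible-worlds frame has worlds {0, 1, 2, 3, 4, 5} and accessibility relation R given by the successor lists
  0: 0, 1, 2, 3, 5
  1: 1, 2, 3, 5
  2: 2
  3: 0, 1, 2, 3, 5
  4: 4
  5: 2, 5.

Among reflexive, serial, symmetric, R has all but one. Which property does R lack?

Reflexive: yes — every world is R-related to itself.
Serial: yes — every world has a successor (e.g. 0 R 0).
Symmetric: no — 0 R 1 but not 1 R 0.
Only symmetric fails.

symmetric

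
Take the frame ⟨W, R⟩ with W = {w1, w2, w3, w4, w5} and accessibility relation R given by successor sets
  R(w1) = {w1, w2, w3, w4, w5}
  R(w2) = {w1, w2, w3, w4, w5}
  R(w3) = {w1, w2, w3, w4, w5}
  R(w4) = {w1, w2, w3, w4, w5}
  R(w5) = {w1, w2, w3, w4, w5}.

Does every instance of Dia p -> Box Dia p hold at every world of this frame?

The schema 5 characterises exactly the Euclidean frames.
Euclidean: yes — any two successors of a common world are R-related.

Yes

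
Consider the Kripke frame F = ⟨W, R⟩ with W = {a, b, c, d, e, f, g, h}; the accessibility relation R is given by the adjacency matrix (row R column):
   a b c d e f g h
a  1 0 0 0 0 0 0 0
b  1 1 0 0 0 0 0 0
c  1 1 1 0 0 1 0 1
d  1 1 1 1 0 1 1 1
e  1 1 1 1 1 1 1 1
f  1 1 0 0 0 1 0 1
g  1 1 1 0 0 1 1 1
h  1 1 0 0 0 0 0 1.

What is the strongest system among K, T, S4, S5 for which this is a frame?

S4

Reflexive (axiom T): yes — every world is R-related to itself.
Transitive (axiom 4): yes — every two-step R-path is closed by a direct edge.
Euclidean (axiom 5): no — c R a and c R b, but not a R b.
So F validates K, T, S4; S5 would additionally require R to be Euclidean. The strongest is S4.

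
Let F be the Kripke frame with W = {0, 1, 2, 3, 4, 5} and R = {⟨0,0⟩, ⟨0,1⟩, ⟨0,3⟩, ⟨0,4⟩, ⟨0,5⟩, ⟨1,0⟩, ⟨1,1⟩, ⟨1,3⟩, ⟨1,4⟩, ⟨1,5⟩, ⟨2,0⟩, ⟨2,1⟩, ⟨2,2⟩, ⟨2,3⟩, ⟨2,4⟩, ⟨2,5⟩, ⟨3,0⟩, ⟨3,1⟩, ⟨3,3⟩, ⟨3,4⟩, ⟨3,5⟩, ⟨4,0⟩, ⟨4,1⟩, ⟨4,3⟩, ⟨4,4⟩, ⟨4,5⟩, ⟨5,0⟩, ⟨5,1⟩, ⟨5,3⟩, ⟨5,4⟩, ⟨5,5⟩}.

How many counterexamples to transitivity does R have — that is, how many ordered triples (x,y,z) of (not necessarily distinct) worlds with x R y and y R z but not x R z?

R is transitive; there are no such tuples.

0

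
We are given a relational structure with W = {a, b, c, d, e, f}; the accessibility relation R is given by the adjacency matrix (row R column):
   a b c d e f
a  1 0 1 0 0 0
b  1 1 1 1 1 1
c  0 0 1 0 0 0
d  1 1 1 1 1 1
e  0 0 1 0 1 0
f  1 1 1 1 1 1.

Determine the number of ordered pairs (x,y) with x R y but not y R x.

11

Enumerating: (a,c), (b,a), (b,c), (b,e), (d,a), (d,c), (d,e), (e,c), (f,a), (f,c), (f,e).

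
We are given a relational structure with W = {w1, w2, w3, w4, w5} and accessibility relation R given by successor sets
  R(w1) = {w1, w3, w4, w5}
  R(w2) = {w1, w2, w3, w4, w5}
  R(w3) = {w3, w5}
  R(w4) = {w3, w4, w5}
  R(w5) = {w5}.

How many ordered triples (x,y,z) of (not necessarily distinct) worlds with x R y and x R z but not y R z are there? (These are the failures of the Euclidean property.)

20

Enumerating: (w1,w3,w1), (w1,w3,w4), (w1,w4,w1), (w1,w5,w1), (w1,w5,w3), (w1,w5,w4), (w2,w1,w2), (w2,w3,w1), (w2,w3,w2), (w2,w3,w4), (w2,w4,w1), (w2,w4,w2), … and 8 more.
Total: 20.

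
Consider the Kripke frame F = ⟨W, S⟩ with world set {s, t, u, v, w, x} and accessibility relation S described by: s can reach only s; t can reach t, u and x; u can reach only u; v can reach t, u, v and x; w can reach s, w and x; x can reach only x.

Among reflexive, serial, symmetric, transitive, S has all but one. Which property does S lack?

Reflexive: yes — every world is S-related to itself.
Serial: yes — every world has a successor (e.g. s S s).
Symmetric: no — t S u but not u S t.
Transitive: yes — every two-step S-path is closed by a direct edge.
Only symmetric fails.

symmetric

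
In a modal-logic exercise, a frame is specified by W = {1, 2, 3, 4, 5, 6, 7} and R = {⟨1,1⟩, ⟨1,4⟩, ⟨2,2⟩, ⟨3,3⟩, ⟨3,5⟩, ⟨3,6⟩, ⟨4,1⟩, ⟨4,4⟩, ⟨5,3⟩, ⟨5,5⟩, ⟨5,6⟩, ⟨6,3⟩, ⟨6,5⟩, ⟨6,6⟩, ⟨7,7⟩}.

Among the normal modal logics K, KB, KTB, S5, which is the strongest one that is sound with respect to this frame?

Symmetric (axiom B): yes — every pair in R has its reverse in R.
Reflexive (axiom T): yes — every world is R-related to itself.
Euclidean (axiom 5): yes — any two successors of a common world are R-related.
So F validates K, KB, KTB, S5. The strongest is S5.

S5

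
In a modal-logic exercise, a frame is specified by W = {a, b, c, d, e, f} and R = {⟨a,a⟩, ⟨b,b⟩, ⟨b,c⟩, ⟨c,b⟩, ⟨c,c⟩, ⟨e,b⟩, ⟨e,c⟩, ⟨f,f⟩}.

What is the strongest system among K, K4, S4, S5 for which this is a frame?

K4

Transitive (axiom 4): yes — every two-step R-path is closed by a direct edge.
Reflexive (axiom T): no — d is not related to itself.
Euclidean (axiom 5): yes — any two successors of a common world are R-related.
So F validates K, K4; S4 would additionally require R to be reflexive. The strongest is K4.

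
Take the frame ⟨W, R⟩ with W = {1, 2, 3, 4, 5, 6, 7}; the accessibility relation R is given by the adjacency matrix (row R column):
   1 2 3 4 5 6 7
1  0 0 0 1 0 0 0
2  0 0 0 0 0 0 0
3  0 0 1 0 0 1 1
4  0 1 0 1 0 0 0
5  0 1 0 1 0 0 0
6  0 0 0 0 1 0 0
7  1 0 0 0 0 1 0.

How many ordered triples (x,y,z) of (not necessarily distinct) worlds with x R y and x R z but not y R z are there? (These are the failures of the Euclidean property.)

Enumerating: (3,6,3), (3,6,6), (3,6,7), (3,7,3), (3,7,7), (4,2,2), (4,2,4), (5,2,2), (5,2,4), (6,5,5), (7,1,1), (7,1,6), (7,6,1), (7,6,6).

14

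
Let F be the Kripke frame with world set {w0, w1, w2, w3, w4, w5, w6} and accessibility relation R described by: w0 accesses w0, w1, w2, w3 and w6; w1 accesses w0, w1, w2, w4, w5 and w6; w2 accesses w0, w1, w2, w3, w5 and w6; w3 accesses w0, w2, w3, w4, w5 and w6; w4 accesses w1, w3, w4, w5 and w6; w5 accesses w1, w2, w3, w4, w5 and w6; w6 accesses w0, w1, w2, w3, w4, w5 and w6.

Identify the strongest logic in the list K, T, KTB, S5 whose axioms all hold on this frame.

KTB

Reflexive (axiom T): yes — every world is R-related to itself.
Symmetric (axiom B): yes — every pair in R has its reverse in R.
Euclidean (axiom 5): no — w0 R w1 and w0 R w3, but not w1 R w3.
So F validates K, T, KTB; S5 would additionally require R to be Euclidean. The strongest is KTB.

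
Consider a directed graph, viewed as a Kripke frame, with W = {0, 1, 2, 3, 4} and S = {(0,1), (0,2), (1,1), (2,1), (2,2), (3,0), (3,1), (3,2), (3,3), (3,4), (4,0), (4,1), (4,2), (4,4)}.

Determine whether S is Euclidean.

No

Euclidean: no — 0 S 1 and 0 S 2, but not 1 S 2.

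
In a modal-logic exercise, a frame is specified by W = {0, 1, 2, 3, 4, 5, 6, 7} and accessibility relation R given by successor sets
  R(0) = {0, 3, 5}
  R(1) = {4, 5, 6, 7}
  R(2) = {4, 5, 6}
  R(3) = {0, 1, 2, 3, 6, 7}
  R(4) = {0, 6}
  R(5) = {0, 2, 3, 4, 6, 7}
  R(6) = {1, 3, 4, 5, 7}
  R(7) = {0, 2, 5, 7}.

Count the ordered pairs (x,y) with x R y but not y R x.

14

Enumerating: (1,4), (1,5), (1,7), (2,4), (2,6), (3,1), (3,2), (3,7), (4,0), (5,3), (5,4), (6,7), (7,0), (7,2).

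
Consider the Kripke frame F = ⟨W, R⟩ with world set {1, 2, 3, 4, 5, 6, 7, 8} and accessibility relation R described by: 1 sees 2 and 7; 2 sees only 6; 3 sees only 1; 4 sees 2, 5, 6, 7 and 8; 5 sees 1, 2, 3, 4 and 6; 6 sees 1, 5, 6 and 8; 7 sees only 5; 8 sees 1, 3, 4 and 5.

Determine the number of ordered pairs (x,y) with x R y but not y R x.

16

Enumerating: (1,2), (1,7), (2,6), (3,1), (4,2), (4,6), (4,7), (5,1), (5,2), (5,3), (6,1), (6,8), (7,5), (8,1), (8,3), (8,5).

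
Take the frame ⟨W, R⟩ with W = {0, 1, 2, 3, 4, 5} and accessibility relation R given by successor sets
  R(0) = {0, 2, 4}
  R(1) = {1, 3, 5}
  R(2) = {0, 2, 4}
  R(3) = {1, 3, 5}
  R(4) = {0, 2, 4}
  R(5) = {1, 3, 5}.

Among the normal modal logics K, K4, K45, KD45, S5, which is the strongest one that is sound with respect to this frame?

Transitive (axiom 4): yes — every two-step R-path is closed by a direct edge.
Euclidean (axiom 5): yes — any two successors of a common world are R-related.
Serial (axiom D): yes — every world has a successor (e.g. 0 R 0).
Reflexive (axiom T): yes — every world is R-related to itself.
So F validates K, K4, K45, KD45, S5. The strongest is S5.

S5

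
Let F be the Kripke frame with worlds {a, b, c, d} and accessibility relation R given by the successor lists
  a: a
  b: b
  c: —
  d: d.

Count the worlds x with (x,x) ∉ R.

Enumerating: c.

1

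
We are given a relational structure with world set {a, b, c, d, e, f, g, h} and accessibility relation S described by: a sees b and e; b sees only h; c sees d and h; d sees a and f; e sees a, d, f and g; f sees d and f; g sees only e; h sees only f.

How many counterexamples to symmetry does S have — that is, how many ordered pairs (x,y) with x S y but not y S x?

Enumerating: (a,b), (b,h), (c,d), (c,h), (d,a), (e,d), (e,f), (h,f).

8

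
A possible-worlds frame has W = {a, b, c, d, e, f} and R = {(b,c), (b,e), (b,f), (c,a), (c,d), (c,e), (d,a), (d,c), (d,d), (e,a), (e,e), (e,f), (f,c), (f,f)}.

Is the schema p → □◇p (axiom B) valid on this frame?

The schema B characterises exactly the symmetric frames.
Symmetric: no — b R c but not c R b.

No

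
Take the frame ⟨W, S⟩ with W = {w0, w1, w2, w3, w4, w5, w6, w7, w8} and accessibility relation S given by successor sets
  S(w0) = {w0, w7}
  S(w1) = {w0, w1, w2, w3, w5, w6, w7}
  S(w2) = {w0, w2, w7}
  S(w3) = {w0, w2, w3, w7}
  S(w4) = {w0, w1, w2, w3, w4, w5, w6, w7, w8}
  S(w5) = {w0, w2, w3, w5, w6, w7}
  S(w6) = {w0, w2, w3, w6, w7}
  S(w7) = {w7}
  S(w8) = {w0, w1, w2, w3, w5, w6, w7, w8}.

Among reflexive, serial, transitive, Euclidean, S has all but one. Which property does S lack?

Euclidean

Reflexive: yes — every world is S-related to itself.
Serial: yes — every world has a successor (e.g. w0 S w0).
Transitive: yes — every two-step S-path is closed by a direct edge.
Euclidean: no — w1 S w0 and w1 S w2, but not w0 S w2.
Only Euclidean fails.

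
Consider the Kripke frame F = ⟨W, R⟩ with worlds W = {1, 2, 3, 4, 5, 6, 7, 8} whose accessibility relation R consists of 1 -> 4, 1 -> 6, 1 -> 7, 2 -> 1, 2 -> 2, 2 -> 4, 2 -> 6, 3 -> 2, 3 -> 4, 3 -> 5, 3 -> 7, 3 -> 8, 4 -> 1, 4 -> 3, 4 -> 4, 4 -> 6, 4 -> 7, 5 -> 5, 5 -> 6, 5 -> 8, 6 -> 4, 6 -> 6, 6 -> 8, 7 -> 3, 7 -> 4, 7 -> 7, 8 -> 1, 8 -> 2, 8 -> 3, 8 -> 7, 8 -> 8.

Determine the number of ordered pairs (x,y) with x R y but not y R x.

13

Enumerating: (1,6), (1,7), (2,1), (2,4), (2,6), (3,2), (3,5), (5,6), (5,8), (6,8), (8,1), (8,2), (8,7).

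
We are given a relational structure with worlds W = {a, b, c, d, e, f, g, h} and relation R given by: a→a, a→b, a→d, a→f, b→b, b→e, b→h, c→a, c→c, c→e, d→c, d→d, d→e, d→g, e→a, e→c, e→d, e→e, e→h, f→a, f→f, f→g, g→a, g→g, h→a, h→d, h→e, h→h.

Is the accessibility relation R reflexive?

Reflexive: yes — every world is R-related to itself.

Yes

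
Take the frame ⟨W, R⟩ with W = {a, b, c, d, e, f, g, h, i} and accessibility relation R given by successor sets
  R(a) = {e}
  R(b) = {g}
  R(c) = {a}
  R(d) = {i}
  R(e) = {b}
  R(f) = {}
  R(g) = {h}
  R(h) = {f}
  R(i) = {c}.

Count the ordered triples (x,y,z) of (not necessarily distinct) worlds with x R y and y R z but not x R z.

Enumerating: (a,e,b), (b,g,h), (c,a,e), (d,i,c), (e,b,g), (g,h,f), (i,c,a).

7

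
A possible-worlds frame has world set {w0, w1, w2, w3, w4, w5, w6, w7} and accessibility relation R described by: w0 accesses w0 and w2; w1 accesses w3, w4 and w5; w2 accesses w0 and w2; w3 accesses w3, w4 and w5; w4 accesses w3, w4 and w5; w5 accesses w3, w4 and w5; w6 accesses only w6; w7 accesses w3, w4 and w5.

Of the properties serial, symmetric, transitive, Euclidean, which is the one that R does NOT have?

Serial: yes — every world has a successor (e.g. w0 R w0).
Symmetric: no — w1 R w3 but not w3 R w1.
Transitive: yes — every two-step R-path is closed by a direct edge.
Euclidean: yes — any two successors of a common world are R-related.
Only symmetric fails.

symmetric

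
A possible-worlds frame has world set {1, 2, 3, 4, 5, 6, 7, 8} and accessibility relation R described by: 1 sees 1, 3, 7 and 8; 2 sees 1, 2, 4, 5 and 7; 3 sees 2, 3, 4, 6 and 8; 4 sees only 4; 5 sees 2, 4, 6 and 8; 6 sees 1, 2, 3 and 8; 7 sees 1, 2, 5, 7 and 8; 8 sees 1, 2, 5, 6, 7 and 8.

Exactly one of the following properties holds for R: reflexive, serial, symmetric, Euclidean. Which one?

serial

Reflexive: no — 5 is not related to itself.
Serial: yes — every world has a successor (e.g. 1 R 1).
Symmetric: no — 1 R 3 but not 3 R 1.
Euclidean: no — 1 R 3 and 1 R 7, but not 3 R 7.
Only serial holds.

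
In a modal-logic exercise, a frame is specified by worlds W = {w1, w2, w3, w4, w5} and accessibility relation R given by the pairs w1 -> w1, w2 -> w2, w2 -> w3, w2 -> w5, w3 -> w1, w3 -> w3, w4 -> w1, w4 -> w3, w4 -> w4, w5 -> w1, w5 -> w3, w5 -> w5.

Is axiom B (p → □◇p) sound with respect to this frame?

The schema B characterises exactly the symmetric frames.
Symmetric: no — w2 R w3 but not w3 R w2.

No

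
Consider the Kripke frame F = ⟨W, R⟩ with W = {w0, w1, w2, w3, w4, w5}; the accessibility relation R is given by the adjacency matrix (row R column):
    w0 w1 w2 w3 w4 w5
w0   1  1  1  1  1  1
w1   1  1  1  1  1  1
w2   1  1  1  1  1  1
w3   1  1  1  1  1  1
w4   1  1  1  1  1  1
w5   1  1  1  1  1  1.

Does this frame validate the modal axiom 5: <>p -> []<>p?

By correspondence theory, 5 is valid on a frame iff R is Euclidean.
Euclidean: yes — any two successors of a common world are R-related.

Yes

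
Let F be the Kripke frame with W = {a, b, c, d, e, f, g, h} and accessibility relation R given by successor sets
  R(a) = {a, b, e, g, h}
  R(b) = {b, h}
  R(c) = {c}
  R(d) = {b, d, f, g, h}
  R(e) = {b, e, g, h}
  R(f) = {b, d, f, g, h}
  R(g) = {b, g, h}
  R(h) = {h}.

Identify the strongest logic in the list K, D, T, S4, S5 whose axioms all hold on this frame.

S4

Serial (axiom D): yes — every world has a successor (e.g. a R a).
Reflexive (axiom T): yes — every world is R-related to itself.
Transitive (axiom 4): yes — every two-step R-path is closed by a direct edge.
Euclidean (axiom 5): no — a R b and a R e, but not b R e.
So F validates K, D, T, S4; S5 would additionally require R to be Euclidean. The strongest is S4.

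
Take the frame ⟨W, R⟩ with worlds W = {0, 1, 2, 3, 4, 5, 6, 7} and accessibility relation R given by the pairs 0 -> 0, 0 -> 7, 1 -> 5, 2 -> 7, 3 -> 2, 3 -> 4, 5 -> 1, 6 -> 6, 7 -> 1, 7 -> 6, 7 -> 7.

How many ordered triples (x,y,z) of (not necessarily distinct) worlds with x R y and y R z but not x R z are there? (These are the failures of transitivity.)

Enumerating: (0,7,1), (0,7,6), (1,5,1), (2,7,1), (2,7,6), (3,2,7), (5,1,5), (7,1,5).

8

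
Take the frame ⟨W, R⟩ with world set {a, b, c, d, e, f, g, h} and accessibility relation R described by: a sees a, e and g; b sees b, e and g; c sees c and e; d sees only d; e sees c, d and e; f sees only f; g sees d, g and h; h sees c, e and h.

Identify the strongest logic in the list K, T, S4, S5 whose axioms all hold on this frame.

Reflexive (axiom T): yes — every world is R-related to itself.
Transitive (axiom 4): no — a R e and e R c, but not a R c.
Euclidean (axiom 5): no — a R e and a R g, but not e R g.
So F validates K, T; S4 would additionally require R to be transitive. The strongest is T.

T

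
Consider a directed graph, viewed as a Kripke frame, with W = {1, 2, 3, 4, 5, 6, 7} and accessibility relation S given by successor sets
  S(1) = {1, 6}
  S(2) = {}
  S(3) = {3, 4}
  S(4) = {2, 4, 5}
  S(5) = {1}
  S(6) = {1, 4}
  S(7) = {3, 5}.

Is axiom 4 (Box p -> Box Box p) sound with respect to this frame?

No

The schema 4 characterises exactly the transitive frames.
Transitive: no — 1 S 6 and 6 S 4, but not 1 S 4.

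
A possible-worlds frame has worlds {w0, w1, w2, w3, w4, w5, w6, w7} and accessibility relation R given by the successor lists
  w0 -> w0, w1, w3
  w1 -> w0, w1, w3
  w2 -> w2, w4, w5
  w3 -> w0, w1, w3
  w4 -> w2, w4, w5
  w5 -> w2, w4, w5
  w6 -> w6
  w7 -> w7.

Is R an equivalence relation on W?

Yes

Reflexive: yes — every world is R-related to itself.
Symmetric: yes — every pair in R has its reverse in R.
Transitive: yes — every two-step R-path is closed by a direct edge.
So R is an equivalence relation.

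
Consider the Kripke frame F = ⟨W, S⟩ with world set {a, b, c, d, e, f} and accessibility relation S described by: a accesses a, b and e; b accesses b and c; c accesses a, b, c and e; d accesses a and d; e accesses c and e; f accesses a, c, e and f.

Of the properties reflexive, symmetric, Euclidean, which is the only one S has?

reflexive

Reflexive: yes — every world is S-related to itself.
Symmetric: no — a S b but not b S a.
Euclidean: no — a S b and a S e, but not b S e.
Only reflexive holds.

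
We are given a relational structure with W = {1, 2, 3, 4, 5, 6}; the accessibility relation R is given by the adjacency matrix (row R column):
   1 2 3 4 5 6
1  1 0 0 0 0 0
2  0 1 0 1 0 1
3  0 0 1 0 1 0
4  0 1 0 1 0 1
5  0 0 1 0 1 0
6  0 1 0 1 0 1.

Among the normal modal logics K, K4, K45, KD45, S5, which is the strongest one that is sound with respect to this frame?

S5

Transitive (axiom 4): yes — every two-step R-path is closed by a direct edge.
Euclidean (axiom 5): yes — any two successors of a common world are R-related.
Serial (axiom D): yes — every world has a successor (e.g. 1 R 1).
Reflexive (axiom T): yes — every world is R-related to itself.
So F validates K, K4, K45, KD45, S5. The strongest is S5.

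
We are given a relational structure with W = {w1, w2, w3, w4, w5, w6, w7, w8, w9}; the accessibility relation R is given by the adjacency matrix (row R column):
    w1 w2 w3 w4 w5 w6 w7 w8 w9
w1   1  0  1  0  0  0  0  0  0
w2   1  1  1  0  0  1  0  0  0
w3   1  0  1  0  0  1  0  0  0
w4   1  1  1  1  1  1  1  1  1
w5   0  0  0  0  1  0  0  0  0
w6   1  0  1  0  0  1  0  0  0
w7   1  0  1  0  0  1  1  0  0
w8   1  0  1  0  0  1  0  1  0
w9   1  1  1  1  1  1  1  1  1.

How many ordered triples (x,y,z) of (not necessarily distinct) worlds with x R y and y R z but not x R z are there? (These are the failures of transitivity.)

Enumerating: (w1,w3,w6).

1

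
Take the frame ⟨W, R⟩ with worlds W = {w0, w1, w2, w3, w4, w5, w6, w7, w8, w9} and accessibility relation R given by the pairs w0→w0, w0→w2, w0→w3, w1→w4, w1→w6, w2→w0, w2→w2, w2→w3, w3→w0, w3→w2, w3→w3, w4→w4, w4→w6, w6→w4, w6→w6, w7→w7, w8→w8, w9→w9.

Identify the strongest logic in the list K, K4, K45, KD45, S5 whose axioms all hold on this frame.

K45

Transitive (axiom 4): yes — every two-step R-path is closed by a direct edge.
Euclidean (axiom 5): yes — any two successors of a common world are R-related.
Serial (axiom D): no — w5 has no R-successor.
Reflexive (axiom T): no — w1 is not related to itself.
So F validates K, K4, K45; KD45 would additionally require R to be serial. The strongest is K45.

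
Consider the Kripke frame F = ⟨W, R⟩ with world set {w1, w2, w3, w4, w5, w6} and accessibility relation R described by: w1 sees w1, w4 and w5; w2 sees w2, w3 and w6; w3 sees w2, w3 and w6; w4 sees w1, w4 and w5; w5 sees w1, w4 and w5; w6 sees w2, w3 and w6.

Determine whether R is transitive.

Transitive: yes — every two-step R-path is closed by a direct edge.

Yes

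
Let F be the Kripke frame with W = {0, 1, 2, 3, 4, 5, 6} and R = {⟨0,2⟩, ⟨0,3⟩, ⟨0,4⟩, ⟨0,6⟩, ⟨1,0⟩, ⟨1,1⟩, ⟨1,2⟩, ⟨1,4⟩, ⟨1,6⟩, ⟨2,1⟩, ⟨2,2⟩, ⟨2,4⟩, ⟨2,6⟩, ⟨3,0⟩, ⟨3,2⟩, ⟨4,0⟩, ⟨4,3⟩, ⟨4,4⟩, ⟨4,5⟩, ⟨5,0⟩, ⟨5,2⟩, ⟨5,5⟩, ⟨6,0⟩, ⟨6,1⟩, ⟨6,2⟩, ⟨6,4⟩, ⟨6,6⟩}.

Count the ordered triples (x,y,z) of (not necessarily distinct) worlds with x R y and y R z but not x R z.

Enumerating: (0,2,1), (0,3,0), (0,4,0), (0,4,5), (0,6,0), (0,6,1), (1,0,3), (1,4,3), (1,4,5), (2,1,0), (2,4,0), (2,4,3), … and 21 more.
Total: 33.

33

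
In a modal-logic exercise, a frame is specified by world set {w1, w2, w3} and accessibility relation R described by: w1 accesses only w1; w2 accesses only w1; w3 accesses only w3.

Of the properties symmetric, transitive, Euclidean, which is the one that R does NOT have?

Symmetric: no — w2 R w1 but not w1 R w2.
Transitive: yes — every two-step R-path is closed by a direct edge.
Euclidean: yes — any two successors of a common world are R-related.
Only symmetric fails.

symmetric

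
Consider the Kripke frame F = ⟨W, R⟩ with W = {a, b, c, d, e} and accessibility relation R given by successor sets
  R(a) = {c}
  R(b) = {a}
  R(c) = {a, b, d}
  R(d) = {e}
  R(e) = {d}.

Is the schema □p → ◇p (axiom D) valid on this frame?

Yes

The schema D characterises exactly the serial frames.
Serial: yes — every world has a successor (e.g. a R c).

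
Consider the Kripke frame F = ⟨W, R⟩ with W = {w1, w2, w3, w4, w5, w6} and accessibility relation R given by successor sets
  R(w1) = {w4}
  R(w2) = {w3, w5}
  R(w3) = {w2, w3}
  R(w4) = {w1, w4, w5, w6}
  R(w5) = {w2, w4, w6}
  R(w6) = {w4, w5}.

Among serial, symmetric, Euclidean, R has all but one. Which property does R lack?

Euclidean

Serial: yes — every world has a successor (e.g. w1 R w4).
Symmetric: yes — every pair in R has its reverse in R.
Euclidean: no — w2 R w3 and w2 R w5, but not w3 R w5.
Only Euclidean fails.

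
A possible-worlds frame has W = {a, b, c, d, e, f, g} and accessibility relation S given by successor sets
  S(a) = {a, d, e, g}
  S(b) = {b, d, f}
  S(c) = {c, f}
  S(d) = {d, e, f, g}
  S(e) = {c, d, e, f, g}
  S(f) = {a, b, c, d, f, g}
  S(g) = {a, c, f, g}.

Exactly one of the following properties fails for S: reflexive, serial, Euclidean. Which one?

Euclidean

Reflexive: yes — every world is S-related to itself.
Serial: yes — every world has a successor (e.g. a S a).
Euclidean: no — a S g and a S d, but not g S d.
Only Euclidean fails.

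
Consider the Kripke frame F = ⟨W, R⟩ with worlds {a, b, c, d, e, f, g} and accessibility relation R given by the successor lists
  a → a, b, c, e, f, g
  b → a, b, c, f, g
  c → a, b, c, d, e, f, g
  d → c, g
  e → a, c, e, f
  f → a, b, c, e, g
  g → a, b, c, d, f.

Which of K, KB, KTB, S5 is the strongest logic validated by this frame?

Symmetric (axiom B): yes — every pair in R has its reverse in R.
Reflexive (axiom T): no — d is not related to itself.
Euclidean (axiom 5): no — a R b and a R e, but not b R e.
So F validates K, KB; KTB would additionally require R to be reflexive. The strongest is KB.

KB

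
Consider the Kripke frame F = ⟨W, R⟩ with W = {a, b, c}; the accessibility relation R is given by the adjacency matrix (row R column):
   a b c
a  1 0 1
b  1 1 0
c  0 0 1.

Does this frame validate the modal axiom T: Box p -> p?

By correspondence theory, T is valid on a frame iff R is reflexive.
Reflexive: yes — every world is R-related to itself.

Yes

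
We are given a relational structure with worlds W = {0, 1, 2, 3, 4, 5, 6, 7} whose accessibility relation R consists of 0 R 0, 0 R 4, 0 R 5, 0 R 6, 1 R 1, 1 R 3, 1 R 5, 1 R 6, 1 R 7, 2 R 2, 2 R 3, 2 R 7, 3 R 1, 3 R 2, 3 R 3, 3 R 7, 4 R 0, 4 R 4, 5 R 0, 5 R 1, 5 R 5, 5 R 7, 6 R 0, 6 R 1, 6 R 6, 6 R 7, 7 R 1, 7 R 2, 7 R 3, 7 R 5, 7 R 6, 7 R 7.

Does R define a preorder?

Reflexive: yes — every world is R-related to itself.
Transitive: no — 0 R 5 and 5 R 1, but not 0 R 1.
So R is not a preorder.

No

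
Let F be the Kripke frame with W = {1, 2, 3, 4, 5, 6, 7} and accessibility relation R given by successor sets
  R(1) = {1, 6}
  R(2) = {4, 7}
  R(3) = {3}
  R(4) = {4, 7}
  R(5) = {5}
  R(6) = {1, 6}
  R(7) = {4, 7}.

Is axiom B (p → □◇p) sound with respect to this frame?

Axiom B corresponds to the accessibility relation being symmetric.
Symmetric: no — 2 R 4 but not 4 R 2.

No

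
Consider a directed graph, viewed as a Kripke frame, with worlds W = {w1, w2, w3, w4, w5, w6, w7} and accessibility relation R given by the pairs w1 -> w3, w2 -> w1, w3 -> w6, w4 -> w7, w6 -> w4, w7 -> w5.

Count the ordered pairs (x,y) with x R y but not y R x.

6

Enumerating: (w1,w3), (w2,w1), (w3,w6), (w4,w7), (w6,w4), (w7,w5).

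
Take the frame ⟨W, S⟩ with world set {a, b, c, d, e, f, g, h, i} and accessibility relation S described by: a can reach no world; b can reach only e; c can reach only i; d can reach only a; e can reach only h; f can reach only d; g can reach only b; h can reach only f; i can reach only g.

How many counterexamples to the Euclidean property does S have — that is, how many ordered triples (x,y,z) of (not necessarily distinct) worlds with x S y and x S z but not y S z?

8

Enumerating: (b,e,e), (c,i,i), (d,a,a), (e,h,h), (f,d,d), (g,b,b), (h,f,f), (i,g,g).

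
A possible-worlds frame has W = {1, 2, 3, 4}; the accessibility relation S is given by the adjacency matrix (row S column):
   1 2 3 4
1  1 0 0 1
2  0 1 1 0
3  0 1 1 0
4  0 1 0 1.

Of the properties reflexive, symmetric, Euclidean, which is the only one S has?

Reflexive: yes — every world is S-related to itself.
Symmetric: no — 1 S 4 but not 4 S 1.
Euclidean: no — 1 S 4 and 1 S 1, but not 4 S 1.
Only reflexive holds.

reflexive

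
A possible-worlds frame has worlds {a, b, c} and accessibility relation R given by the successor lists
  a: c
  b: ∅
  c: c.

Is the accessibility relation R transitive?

Yes

Transitive: yes — every two-step R-path is closed by a direct edge.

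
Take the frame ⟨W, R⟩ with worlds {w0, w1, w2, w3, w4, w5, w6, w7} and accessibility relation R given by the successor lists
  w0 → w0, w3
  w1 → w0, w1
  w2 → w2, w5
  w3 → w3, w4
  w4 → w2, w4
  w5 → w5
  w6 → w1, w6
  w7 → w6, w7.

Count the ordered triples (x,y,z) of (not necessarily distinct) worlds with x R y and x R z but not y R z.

Enumerating: (w0,w3,w0), (w1,w0,w1), (w2,w5,w2), (w3,w4,w3), (w4,w2,w4), (w6,w1,w6), (w7,w6,w7).

7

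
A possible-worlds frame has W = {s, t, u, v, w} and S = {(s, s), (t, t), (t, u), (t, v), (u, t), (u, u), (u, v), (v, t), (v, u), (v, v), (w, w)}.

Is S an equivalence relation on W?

Yes

Reflexive: yes — every world is S-related to itself.
Symmetric: yes — every pair in S has its reverse in S.
Transitive: yes — every two-step S-path is closed by a direct edge.
So S is an equivalence relation.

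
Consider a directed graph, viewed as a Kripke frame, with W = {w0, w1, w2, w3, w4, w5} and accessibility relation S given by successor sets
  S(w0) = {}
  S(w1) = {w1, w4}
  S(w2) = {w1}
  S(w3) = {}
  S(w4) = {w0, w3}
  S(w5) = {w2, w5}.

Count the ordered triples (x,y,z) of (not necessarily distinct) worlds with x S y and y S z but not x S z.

Enumerating: (w1,w4,w0), (w1,w4,w3), (w2,w1,w4), (w5,w2,w1).

4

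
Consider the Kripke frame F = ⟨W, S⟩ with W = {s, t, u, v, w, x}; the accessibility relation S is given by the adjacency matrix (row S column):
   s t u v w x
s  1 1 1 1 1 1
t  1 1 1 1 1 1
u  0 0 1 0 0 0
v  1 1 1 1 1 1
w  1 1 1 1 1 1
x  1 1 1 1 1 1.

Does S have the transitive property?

Yes

Transitive: yes — every two-step S-path is closed by a direct edge.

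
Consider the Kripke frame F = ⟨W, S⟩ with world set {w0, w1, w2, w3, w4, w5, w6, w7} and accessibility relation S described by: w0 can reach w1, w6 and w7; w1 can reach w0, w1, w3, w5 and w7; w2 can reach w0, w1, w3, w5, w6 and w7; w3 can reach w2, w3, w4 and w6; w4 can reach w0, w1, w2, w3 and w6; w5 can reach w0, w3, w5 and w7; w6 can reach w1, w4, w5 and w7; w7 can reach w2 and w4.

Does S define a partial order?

Reflexive: no — w0 is not related to itself.
Transitive: no — w0 S w1 and w1 S w3, but not w0 S w3.
Antisymmetric: no — w0 S w1 and w1 S w0 with w0 ≠ w1.
So S is not a partial order.

No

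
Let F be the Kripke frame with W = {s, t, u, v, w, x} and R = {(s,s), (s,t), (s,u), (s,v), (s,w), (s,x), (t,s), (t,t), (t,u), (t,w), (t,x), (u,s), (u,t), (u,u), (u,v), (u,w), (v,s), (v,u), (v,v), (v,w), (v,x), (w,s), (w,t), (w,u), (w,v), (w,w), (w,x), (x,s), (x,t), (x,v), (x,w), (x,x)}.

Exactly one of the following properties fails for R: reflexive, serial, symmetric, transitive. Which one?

Reflexive: yes — every world is R-related to itself.
Serial: yes — every world has a successor (e.g. s R s).
Symmetric: yes — every pair in R has its reverse in R.
Transitive: no — t R s and s R v, but not t R v.
Only transitive fails.

transitive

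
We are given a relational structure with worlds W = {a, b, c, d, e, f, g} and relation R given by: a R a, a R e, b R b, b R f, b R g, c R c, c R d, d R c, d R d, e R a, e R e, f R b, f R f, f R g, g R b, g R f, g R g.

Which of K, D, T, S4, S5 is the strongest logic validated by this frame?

S5

Serial (axiom D): yes — every world has a successor (e.g. a R a).
Reflexive (axiom T): yes — every world is R-related to itself.
Transitive (axiom 4): yes — every two-step R-path is closed by a direct edge.
Euclidean (axiom 5): yes — any two successors of a common world are R-related.
So F validates K, D, T, S4, S5. The strongest is S5.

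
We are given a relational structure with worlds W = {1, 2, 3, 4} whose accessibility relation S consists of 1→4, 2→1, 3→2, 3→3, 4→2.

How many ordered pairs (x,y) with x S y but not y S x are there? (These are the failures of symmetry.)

4

Enumerating: (1,4), (2,1), (3,2), (4,2).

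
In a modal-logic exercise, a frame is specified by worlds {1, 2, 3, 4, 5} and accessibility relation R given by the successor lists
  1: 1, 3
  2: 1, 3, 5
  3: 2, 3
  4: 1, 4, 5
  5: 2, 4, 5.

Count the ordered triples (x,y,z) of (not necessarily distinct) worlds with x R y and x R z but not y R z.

13

Enumerating: (1,3,1), (2,1,5), (2,3,1), (2,3,5), (2,5,1), (2,5,3), (3,2,2), (4,1,4), (4,1,5), (4,5,1), (5,2,2), (5,2,4), (5,4,2).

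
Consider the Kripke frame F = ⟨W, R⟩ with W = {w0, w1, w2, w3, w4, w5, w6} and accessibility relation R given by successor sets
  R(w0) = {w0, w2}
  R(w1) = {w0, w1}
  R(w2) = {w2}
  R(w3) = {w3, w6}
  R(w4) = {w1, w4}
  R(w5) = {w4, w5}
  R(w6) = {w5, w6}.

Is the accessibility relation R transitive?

No

Transitive: no — w1 R w0 and w0 R w2, but not w1 R w2.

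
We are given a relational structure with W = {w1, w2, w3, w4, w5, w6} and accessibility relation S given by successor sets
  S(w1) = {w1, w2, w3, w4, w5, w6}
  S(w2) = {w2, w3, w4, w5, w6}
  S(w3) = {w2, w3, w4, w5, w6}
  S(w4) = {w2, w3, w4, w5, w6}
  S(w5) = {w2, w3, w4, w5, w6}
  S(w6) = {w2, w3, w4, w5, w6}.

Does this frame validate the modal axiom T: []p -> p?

Yes

By correspondence theory, T is valid on a frame iff S is reflexive.
Reflexive: yes — every world is S-related to itself.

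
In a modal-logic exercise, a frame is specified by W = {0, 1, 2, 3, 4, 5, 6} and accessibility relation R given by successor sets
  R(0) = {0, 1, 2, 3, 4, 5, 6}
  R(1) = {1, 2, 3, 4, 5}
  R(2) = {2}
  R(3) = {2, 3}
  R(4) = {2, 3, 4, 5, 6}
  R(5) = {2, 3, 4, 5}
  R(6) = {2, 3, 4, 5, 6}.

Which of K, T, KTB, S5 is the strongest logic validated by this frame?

T

Reflexive (axiom T): yes — every world is R-related to itself.
Symmetric (axiom B): no — 0 R 1 but not 1 R 0.
Euclidean (axiom 5): no — 0 R 1 and 0 R 6, but not 1 R 6.
So F validates K, T; KTB would additionally require R to be symmetric. The strongest is T.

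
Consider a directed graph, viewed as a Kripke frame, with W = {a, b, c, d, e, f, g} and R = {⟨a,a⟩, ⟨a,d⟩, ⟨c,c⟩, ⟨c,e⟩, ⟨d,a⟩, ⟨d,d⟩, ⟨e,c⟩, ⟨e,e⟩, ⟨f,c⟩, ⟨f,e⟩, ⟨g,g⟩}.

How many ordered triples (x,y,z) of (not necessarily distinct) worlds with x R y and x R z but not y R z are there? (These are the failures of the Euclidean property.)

R is Euclidean; there are no such tuples.

0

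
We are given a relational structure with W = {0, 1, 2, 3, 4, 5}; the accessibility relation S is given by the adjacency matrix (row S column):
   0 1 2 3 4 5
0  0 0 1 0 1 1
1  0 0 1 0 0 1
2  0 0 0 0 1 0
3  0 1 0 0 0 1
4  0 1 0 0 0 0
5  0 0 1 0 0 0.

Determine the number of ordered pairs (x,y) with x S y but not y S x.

10

Enumerating: (0,2), (0,4), (0,5), (1,2), (1,5), (2,4), (3,1), (3,5), (4,1), (5,2).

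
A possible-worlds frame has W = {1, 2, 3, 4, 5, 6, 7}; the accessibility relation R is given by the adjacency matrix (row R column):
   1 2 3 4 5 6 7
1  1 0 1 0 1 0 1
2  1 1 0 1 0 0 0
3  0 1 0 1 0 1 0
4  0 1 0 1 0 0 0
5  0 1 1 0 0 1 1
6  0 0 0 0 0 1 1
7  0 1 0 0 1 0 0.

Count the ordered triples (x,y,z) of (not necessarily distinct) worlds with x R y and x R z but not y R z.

30

Enumerating: (1,3,1), (1,3,3), (1,3,5), (1,3,7), (1,5,1), (1,5,5), (1,7,1), (1,7,3), (1,7,7), (2,1,2), (2,1,4), (2,4,1), … and 18 more.
Total: 30.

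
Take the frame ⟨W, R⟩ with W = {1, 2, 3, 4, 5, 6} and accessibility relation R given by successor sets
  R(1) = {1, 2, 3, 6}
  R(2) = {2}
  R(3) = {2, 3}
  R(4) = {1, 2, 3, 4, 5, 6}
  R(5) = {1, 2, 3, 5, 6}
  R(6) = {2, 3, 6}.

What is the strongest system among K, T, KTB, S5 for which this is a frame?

Reflexive (axiom T): yes — every world is R-related to itself.
Symmetric (axiom B): no — 1 R 2 but not 2 R 1.
Euclidean (axiom 5): no — 1 R 2 and 1 R 3, but not 2 R 3.
So F validates K, T; KTB would additionally require R to be symmetric. The strongest is T.

T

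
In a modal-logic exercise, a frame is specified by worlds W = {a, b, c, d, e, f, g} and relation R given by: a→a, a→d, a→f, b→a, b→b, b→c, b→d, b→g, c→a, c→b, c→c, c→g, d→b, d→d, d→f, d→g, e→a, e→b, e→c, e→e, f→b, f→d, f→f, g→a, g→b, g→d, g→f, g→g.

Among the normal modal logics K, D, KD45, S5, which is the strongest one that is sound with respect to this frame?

Serial (axiom D): yes — every world has a successor (e.g. a R a).
Euclidean (axiom 5): no — b R a and b R c, but not a R c.
Transitive (axiom 4): no — a R d and d R b, but not a R b.
Reflexive (axiom T): yes — every world is R-related to itself.
So F validates K, D; KD45 would additionally require R to be Euclidean and transitive. The strongest is D.

D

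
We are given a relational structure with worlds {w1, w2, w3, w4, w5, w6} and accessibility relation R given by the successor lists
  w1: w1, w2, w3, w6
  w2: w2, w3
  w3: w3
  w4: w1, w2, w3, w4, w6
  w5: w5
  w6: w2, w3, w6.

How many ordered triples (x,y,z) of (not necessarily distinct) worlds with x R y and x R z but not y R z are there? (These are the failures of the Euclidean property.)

Enumerating: (w1,w2,w1), (w1,w2,w6), (w1,w3,w1), (w1,w3,w2), (w1,w3,w6), (w1,w6,w1), (w2,w3,w2), (w4,w1,w4), (w4,w2,w1), (w4,w2,w4), (w4,w2,w6), (w4,w3,w1), … and 8 more.
Total: 20.

20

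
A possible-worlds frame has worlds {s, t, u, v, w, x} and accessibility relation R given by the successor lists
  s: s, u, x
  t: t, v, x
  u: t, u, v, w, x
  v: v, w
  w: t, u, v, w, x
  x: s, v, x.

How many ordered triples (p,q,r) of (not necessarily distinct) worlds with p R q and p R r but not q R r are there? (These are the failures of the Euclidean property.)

24

Enumerating: (s,u,s), (s,x,u), (t,v,t), (t,v,x), (t,x,t), (u,t,u), (u,t,w), (u,v,t), (u,v,u), (u,v,x), (u,x,t), (u,x,u), … and 12 more.
Total: 24.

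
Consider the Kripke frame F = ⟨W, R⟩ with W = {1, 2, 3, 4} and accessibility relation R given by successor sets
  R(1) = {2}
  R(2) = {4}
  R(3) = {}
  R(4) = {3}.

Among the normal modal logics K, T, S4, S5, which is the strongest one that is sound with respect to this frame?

Reflexive (axiom T): no — 1 is not related to itself.
Transitive (axiom 4): no — 1 R 2 and 2 R 4, but not 1 R 4.
Euclidean (axiom 5): no — 1 R 2 and 1 R 2, but not 2 R 2.
So F validates K; T would additionally require R to be reflexive. The strongest is K.

K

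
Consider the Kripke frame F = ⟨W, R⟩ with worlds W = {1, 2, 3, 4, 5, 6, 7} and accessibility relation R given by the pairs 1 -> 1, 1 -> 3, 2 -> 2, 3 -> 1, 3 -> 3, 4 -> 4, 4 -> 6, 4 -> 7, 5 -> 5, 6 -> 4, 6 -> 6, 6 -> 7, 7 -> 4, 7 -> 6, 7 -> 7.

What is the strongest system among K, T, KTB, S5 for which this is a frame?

Reflexive (axiom T): yes — every world is R-related to itself.
Symmetric (axiom B): yes — every pair in R has its reverse in R.
Euclidean (axiom 5): yes — any two successors of a common world are R-related.
So F validates K, T, KTB, S5. The strongest is S5.

S5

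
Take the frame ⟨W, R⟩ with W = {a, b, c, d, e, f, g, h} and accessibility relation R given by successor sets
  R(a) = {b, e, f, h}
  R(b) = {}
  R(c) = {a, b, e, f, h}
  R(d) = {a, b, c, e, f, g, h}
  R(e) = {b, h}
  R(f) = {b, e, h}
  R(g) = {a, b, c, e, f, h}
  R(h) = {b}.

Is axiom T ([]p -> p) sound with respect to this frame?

No

The schema T characterises exactly the reflexive frames.
Reflexive: no — a is not related to itself.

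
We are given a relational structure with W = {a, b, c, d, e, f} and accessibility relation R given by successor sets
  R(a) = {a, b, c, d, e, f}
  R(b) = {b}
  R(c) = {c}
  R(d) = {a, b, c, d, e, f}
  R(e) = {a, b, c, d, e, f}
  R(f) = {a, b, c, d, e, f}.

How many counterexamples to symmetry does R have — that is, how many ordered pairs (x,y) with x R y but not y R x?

8

Enumerating: (a,b), (a,c), (d,b), (d,c), (e,b), (e,c), (f,b), (f,c).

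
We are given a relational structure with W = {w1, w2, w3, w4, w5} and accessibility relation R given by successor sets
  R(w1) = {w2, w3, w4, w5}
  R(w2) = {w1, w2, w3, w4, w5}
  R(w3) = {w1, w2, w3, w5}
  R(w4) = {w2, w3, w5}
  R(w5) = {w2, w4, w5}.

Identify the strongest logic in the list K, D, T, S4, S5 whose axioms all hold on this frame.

D

Serial (axiom D): yes — every world has a successor (e.g. w1 R w2).
Reflexive (axiom T): no — w1 is not related to itself.
Transitive (axiom 4): no — w3 R w1 and w1 R w4, but not w3 R w4.
Euclidean (axiom 5): no — w1 R w3 and w1 R w4, but not w3 R w4.
So F validates K, D; T would additionally require R to be reflexive. The strongest is D.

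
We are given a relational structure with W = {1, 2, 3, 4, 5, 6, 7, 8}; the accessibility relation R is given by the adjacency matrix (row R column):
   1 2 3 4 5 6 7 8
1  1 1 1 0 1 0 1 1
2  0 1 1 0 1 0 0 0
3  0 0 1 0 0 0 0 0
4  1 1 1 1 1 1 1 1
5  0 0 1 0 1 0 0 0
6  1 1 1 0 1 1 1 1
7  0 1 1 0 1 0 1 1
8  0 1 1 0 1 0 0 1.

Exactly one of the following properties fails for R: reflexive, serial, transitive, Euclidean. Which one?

Reflexive: yes — every world is R-related to itself.
Serial: yes — every world has a successor (e.g. 1 R 1).
Transitive: yes — every two-step R-path is closed by a direct edge.
Euclidean: no — 1 R 2 and 1 R 7, but not 2 R 7.
Only Euclidean fails.

Euclidean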